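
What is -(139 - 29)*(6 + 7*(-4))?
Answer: 2420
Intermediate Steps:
-(139 - 29)*(6 + 7*(-4)) = -110*(6 - 28) = -110*(-22) = -1*(-2420) = 2420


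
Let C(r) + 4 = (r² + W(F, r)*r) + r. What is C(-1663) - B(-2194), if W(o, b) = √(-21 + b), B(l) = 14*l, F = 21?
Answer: 2794618 - 3326*I*√421 ≈ 2.7946e+6 - 68244.0*I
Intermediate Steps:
C(r) = -4 + r + r² + r*√(-21 + r) (C(r) = -4 + ((r² + √(-21 + r)*r) + r) = -4 + ((r² + r*√(-21 + r)) + r) = -4 + (r + r² + r*√(-21 + r)) = -4 + r + r² + r*√(-21 + r))
C(-1663) - B(-2194) = (-4 - 1663 + (-1663)² - 1663*√(-21 - 1663)) - 14*(-2194) = (-4 - 1663 + 2765569 - 3326*I*√421) - 1*(-30716) = (-4 - 1663 + 2765569 - 3326*I*√421) + 30716 = (2763902 - 3326*I*√421) + 30716 = 2794618 - 3326*I*√421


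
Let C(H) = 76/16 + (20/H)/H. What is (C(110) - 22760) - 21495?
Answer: -107085601/2420 ≈ -44250.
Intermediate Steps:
C(H) = 19/4 + 20/H**2 (C(H) = 76*(1/16) + 20/H**2 = 19/4 + 20/H**2)
(C(110) - 22760) - 21495 = ((19/4 + 20/110**2) - 22760) - 21495 = ((19/4 + 20*(1/12100)) - 22760) - 21495 = ((19/4 + 1/605) - 22760) - 21495 = (11499/2420 - 22760) - 21495 = -55067701/2420 - 21495 = -107085601/2420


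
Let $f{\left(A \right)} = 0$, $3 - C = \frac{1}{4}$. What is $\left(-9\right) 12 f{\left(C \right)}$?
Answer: $0$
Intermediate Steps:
$C = \frac{11}{4}$ ($C = 3 - \frac{1}{4} = \frac{11}{4} \approx 2.75$)
$\left(-9\right) 12 f{\left(C \right)} = \left(-9\right) 12 \cdot 0 = \left(-108\right) 0 = 0$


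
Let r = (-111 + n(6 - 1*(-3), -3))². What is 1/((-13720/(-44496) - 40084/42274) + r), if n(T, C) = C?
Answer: 117563994/1527786442375 ≈ 7.6951e-5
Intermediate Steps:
r = 12996 (r = (-111 - 3)² = (-114)² = 12996)
1/((-13720/(-44496) - 40084/42274) + r) = 1/((-13720/(-44496) - 40084/42274) + 12996) = 1/((-13720*(-1/44496) - 40084*1/42274) + 12996) = 1/((1715/5562 - 20042/21137) + 12996) = 1/(-75223649/117563994 + 12996) = 1/(1527786442375/117563994) = 117563994/1527786442375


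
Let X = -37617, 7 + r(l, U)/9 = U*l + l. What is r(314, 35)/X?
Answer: -33891/12539 ≈ -2.7028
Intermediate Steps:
r(l, U) = -63 + 9*l + 9*U*l (r(l, U) = -63 + 9*(U*l + l) = -63 + 9*(l + U*l) = -63 + (9*l + 9*U*l) = -63 + 9*l + 9*U*l)
r(314, 35)/X = (-63 + 9*314 + 9*35*314)/(-37617) = (-63 + 2826 + 98910)*(-1/37617) = 101673*(-1/37617) = -33891/12539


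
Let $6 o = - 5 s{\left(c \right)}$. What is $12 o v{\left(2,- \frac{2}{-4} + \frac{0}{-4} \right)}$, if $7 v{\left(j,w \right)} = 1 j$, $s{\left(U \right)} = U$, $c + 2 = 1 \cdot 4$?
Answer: $- \frac{40}{7} \approx -5.7143$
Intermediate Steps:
$c = 2$ ($c = -2 + 1 \cdot 4 = -2 + 4 = 2$)
$v{\left(j,w \right)} = \frac{j}{7}$ ($v{\left(j,w \right)} = \frac{1 j}{7} = \frac{j}{7}$)
$o = - \frac{5}{3}$ ($o = \frac{\left(-5\right) 2}{6} = \frac{1}{6} \left(-10\right) = - \frac{5}{3} \approx -1.6667$)
$12 o v{\left(2,- \frac{2}{-4} + \frac{0}{-4} \right)} = 12 \left(- \frac{5}{3}\right) \frac{1}{7} \cdot 2 = \left(-20\right) \frac{2}{7} = - \frac{40}{7}$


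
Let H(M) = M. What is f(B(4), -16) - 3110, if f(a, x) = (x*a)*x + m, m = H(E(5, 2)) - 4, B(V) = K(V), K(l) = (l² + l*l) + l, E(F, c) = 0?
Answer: 6102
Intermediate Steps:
K(l) = l + 2*l² (K(l) = (l² + l²) + l = 2*l² + l = l + 2*l²)
B(V) = V*(1 + 2*V)
m = -4 (m = 0 - 4 = -4)
f(a, x) = -4 + a*x² (f(a, x) = (x*a)*x - 4 = (a*x)*x - 4 = a*x² - 4 = -4 + a*x²)
f(B(4), -16) - 3110 = (-4 + (4*(1 + 2*4))*(-16)²) - 3110 = (-4 + (4*(1 + 8))*256) - 3110 = (-4 + (4*9)*256) - 3110 = (-4 + 36*256) - 3110 = (-4 + 9216) - 3110 = 9212 - 3110 = 6102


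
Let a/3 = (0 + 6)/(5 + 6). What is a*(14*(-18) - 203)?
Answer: -8190/11 ≈ -744.54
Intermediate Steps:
a = 18/11 (a = 3*((0 + 6)/(5 + 6)) = 3*(6/11) = 18/11 ≈ 1.6364)
a*(14*(-18) - 203) = 18*(14*(-18) - 203)/11 = 18*(-252 - 203)/11 = (18/11)*(-455) = -8190/11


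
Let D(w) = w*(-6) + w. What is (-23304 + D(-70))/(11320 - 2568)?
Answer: -11477/4376 ≈ -2.6227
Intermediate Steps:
D(w) = -5*w (D(w) = -6*w + w = -5*w)
(-23304 + D(-70))/(11320 - 2568) = (-23304 - 5*(-70))/(11320 - 2568) = (-23304 + 350)/8752 = -22954*1/8752 = -11477/4376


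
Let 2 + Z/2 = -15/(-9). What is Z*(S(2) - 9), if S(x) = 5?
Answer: 8/3 ≈ 2.6667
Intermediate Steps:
Z = -2/3 (Z = -4 + 2*(-15/(-9)) = -4 + 2*(-15*(-1/9)) = -4 + 2*(5/3) = -4 + 10/3 = -2/3 ≈ -0.66667)
Z*(S(2) - 9) = -2*(5 - 9)/3 = -2/3*(-4) = 8/3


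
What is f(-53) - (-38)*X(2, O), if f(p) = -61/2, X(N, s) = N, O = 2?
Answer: 91/2 ≈ 45.500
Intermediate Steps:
f(p) = -61/2 (f(p) = -61*½ = -61/2)
f(-53) - (-38)*X(2, O) = -61/2 - (-38)*2 = -61/2 - 1*(-76) = -61/2 + 76 = 91/2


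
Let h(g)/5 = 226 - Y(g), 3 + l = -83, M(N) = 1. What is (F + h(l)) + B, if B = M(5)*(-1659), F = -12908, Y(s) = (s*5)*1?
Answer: -11287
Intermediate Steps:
Y(s) = 5*s (Y(s) = (5*s)*1 = 5*s)
l = -86 (l = -3 - 83 = -86)
h(g) = 1130 - 25*g (h(g) = 5*(226 - 5*g) = 1130 - 25*g)
B = -1659 (B = 1*(-1659) = -1659)
(F + h(l)) + B = (-12908 + (1130 - 25*(-86))) - 1659 = (-12908 + (1130 + 2150)) - 1659 = (-12908 + 3280) - 1659 = -9628 - 1659 = -11287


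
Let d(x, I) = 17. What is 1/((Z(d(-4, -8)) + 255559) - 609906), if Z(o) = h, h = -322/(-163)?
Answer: -163/57758239 ≈ -2.8221e-6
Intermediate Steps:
h = 322/163 (h = -322*(-1/163) = 322/163 ≈ 1.9755)
Z(o) = 322/163
1/((Z(d(-4, -8)) + 255559) - 609906) = 1/((322/163 + 255559) - 609906) = 1/(41656439/163 - 609906) = 1/(-57758239/163) = -163/57758239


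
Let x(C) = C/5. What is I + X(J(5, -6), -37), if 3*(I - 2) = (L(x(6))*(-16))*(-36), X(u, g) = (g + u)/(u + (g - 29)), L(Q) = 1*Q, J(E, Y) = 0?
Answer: 76877/330 ≈ 232.96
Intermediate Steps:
x(C) = C/5 (x(C) = C*(1/5) = C/5)
L(Q) = Q
X(u, g) = (g + u)/(-29 + g + u) (X(u, g) = (g + u)/(u + (-29 + g)) = (g + u)/(-29 + g + u))
I = 1162/5 (I = 2 + ((((1/5)*6)*(-16))*(-36))/3 = 2 + (((6/5)*(-16))*(-36))/3 = 2 + (-96/5*(-36))/3 = 2 + (1/3)*(3456/5) = 2 + 1152/5 = 1162/5 ≈ 232.40)
I + X(J(5, -6), -37) = 1162/5 + (-37 + 0)/(-29 - 37 + 0) = 1162/5 - 37/(-66) = 1162/5 - 1/66*(-37) = 1162/5 + 37/66 = 76877/330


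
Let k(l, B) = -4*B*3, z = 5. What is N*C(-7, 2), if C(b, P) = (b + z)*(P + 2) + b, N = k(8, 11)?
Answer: 1980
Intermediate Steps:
k(l, B) = -12*B
N = -132 (N = -12*11 = -132)
C(b, P) = b + (2 + P)*(5 + b) (C(b, P) = (b + 5)*(P + 2) + b = (5 + b)*(2 + P) + b = (2 + P)*(5 + b) + b = b + (2 + P)*(5 + b))
N*C(-7, 2) = -132*(10 + 3*(-7) + 5*2 + 2*(-7)) = -132*(10 - 21 + 10 - 14) = -132*(-15) = 1980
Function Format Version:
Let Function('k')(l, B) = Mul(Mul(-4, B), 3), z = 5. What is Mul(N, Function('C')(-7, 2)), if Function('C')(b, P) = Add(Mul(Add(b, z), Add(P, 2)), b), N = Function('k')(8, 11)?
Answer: 1980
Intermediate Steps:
Function('k')(l, B) = Mul(-12, B)
N = -132 (N = Mul(-12, 11) = -132)
Function('C')(b, P) = Add(b, Mul(Add(2, P), Add(5, b))) (Function('C')(b, P) = Add(Mul(Add(b, 5), Add(P, 2)), b) = Add(Mul(Add(5, b), Add(2, P)), b) = Add(Mul(Add(2, P), Add(5, b)), b) = Add(b, Mul(Add(2, P), Add(5, b))))
Mul(N, Function('C')(-7, 2)) = Mul(-132, Add(10, Mul(3, -7), Mul(5, 2), Mul(2, -7))) = Mul(-132, Add(10, -21, 10, -14)) = Mul(-132, -15) = 1980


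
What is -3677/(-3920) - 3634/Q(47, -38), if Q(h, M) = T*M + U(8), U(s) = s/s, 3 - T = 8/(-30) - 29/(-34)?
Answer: 1858805059/45342640 ≈ 40.995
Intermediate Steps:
T = 1231/510 (T = 3 - (8/(-30) - 29/(-34)) = 3 - (8*(-1/30) - 29*(-1/34)) = 3 - (-4/15 + 29/34) = 3 - 1*299/510 = 3 - 299/510 = 1231/510 ≈ 2.4137)
U(s) = 1
Q(h, M) = 1 + 1231*M/510 (Q(h, M) = 1231*M/510 + 1 = 1 + 1231*M/510)
-3677/(-3920) - 3634/Q(47, -38) = -3677/(-3920) - 3634/(1 + (1231/510)*(-38)) = -3677*(-1/3920) - 3634/(1 - 23389/255) = 3677/3920 - 3634/(-23134/255) = 3677/3920 - 3634*(-255/23134) = 3677/3920 + 463335/11567 = 1858805059/45342640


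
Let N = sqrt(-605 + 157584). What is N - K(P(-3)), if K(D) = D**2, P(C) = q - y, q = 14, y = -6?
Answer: -400 + sqrt(156979) ≈ -3.7942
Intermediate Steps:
N = sqrt(156979) ≈ 396.21
P(C) = 20 (P(C) = 14 - 1*(-6) = 14 + 6 = 20)
N - K(P(-3)) = sqrt(156979) - 1*20**2 = sqrt(156979) - 1*400 = sqrt(156979) - 400 = -400 + sqrt(156979)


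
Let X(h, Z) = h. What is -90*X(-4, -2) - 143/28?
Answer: 9937/28 ≈ 354.89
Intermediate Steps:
-90*X(-4, -2) - 143/28 = -90*(-4) - 143/28 = 360 - 143*1/28 = 360 - 143/28 = 9937/28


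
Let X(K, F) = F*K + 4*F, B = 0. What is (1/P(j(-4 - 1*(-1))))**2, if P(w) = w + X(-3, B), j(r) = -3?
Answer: 1/9 ≈ 0.11111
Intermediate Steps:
X(K, F) = 4*F + F*K
P(w) = w (P(w) = w + 0*(4 - 3) = w + 0*1 = w + 0 = w)
(1/P(j(-4 - 1*(-1))))**2 = (1/(-3))**2 = (-1/3)**2 = 1/9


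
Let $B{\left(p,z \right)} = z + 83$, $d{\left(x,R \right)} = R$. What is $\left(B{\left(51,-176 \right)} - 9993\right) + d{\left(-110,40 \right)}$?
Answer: $-10046$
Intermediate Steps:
$B{\left(p,z \right)} = 83 + z$
$\left(B{\left(51,-176 \right)} - 9993\right) + d{\left(-110,40 \right)} = \left(\left(83 - 176\right) - 9993\right) + 40 = \left(-93 - 9993\right) + 40 = -10086 + 40 = -10046$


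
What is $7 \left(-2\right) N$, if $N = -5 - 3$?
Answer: $112$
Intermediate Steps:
$N = -8$
$7 \left(-2\right) N = 7 \left(-2\right) \left(-8\right) = \left(-14\right) \left(-8\right) = 112$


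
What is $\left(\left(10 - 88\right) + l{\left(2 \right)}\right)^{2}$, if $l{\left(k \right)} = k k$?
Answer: $5476$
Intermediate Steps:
$l{\left(k \right)} = k^{2}$
$\left(\left(10 - 88\right) + l{\left(2 \right)}\right)^{2} = \left(\left(10 - 88\right) + 2^{2}\right)^{2} = \left(-78 + 4\right)^{2} = \left(-74\right)^{2} = 5476$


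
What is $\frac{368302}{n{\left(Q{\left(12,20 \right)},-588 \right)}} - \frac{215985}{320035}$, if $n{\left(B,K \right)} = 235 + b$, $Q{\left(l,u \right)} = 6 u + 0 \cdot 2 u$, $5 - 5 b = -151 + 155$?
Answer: $\frac{58909365449}{37636116} \approx 1565.2$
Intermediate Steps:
$b = \frac{1}{5}$ ($b = 1 - \frac{-151 + 155}{5} = 1 - \frac{4}{5} = \frac{1}{5} \approx 0.2$)
$Q{\left(l,u \right)} = 6 u$ ($Q{\left(l,u \right)} = 6 u + 0 u = 6 u + 0 = 6 u$)
$n{\left(B,K \right)} = \frac{1176}{5}$ ($n{\left(B,K \right)} = 235 + \frac{1}{5} = \frac{1176}{5}$)
$\frac{368302}{n{\left(Q{\left(12,20 \right)},-588 \right)}} - \frac{215985}{320035} = \frac{368302}{\frac{1176}{5}} - \frac{215985}{320035} = 368302 \cdot \frac{5}{1176} - \frac{43197}{64007} = \frac{920755}{588} - \frac{43197}{64007} = \frac{58909365449}{37636116}$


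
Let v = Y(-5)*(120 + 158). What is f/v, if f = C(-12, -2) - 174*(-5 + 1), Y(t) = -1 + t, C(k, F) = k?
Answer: -57/139 ≈ -0.41007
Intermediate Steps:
f = 684 (f = -12 - 174*(-5 + 1) = -12 - 174*(-4) = -12 - 29*(-24) = -12 + 696 = 684)
v = -1668 (v = (-1 - 5)*(120 + 158) = -6*278 = -1668)
f/v = 684/(-1668) = 684*(-1/1668) = -57/139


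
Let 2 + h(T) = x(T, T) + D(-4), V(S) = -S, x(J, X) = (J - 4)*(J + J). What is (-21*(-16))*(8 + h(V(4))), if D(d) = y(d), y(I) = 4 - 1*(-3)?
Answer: 25872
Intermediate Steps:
y(I) = 7 (y(I) = 4 + 3 = 7)
D(d) = 7
x(J, X) = 2*J*(-4 + J) (x(J, X) = (-4 + J)*(2*J) = 2*J*(-4 + J))
h(T) = 5 + 2*T*(-4 + T) (h(T) = -2 + (2*T*(-4 + T) + 7) = -2 + (7 + 2*T*(-4 + T)) = 5 + 2*T*(-4 + T))
(-21*(-16))*(8 + h(V(4))) = (-21*(-16))*(8 + (5 + 2*(-1*4)*(-4 - 1*4))) = 336*(8 + (5 + 2*(-4)*(-4 - 4))) = 336*(8 + (5 + 2*(-4)*(-8))) = 336*(8 + (5 + 64)) = 336*(8 + 69) = 336*77 = 25872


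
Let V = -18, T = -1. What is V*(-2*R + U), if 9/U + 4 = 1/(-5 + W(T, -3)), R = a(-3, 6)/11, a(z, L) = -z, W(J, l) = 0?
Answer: 3726/77 ≈ 48.390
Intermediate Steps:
R = 3/11 (R = -1*(-3)/11 = 3*(1/11) = 3/11 ≈ 0.27273)
U = -15/7 (U = 9/(-4 + 1/(-5 + 0)) = 9/(-4 + 1/(-5)) = 9/(-4 - ⅕) = 9/(-21/5) = 9*(-5/21) = -15/7 ≈ -2.1429)
V*(-2*R + U) = -18*(-2*3/11 - 15/7) = -18*(-6/11 - 15/7) = -18*(-207/77) = 3726/77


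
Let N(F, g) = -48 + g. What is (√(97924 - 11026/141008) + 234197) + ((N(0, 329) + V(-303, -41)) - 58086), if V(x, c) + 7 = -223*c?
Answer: 185528 + √121690400753558/35252 ≈ 1.8584e+5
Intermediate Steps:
V(x, c) = -7 - 223*c
(√(97924 - 11026/141008) + 234197) + ((N(0, 329) + V(-303, -41)) - 58086) = (√(97924 - 11026/141008) + 234197) + (((-48 + 329) + (-7 - 223*(-41))) - 58086) = (√(97924 - 11026*1/141008) + 234197) + ((281 + (-7 + 9143)) - 58086) = (√(97924 - 5513/70504) + 234197) + ((281 + 9136) - 58086) = (√(6904028183/70504) + 234197) + (9417 - 58086) = (√121690400753558/35252 + 234197) - 48669 = (234197 + √121690400753558/35252) - 48669 = 185528 + √121690400753558/35252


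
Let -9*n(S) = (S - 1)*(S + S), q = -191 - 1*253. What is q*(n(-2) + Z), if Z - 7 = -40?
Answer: 15244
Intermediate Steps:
Z = -33 (Z = 7 - 40 = -33)
q = -444 (q = -191 - 253 = -444)
n(S) = -2*S*(-1 + S)/9 (n(S) = -(S - 1)*(S + S)/9 = -(-1 + S)*2*S/9 = -2*S*(-1 + S)/9)
q*(n(-2) + Z) = -444*((2/9)*(-2)*(1 - 1*(-2)) - 33) = -444*((2/9)*(-2)*(1 + 2) - 33) = -444*((2/9)*(-2)*3 - 33) = -444*(-4/3 - 33) = -444*(-103/3) = 15244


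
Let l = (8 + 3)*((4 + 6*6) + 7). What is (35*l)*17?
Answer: 307615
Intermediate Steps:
l = 517 (l = 11*((4 + 36) + 7) = 11*(40 + 7) = 11*47 = 517)
(35*l)*17 = (35*517)*17 = 18095*17 = 307615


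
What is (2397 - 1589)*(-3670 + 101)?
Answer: -2883752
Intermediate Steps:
(2397 - 1589)*(-3670 + 101) = 808*(-3569) = -2883752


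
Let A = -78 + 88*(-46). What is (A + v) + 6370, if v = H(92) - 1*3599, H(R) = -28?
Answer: -1383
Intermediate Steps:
A = -4126 (A = -78 - 4048 = -4126)
v = -3627 (v = -28 - 1*3599 = -28 - 3599 = -3627)
(A + v) + 6370 = (-4126 - 3627) + 6370 = -7753 + 6370 = -1383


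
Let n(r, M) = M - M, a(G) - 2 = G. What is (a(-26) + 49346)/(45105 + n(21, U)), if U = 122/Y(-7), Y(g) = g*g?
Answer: 49322/45105 ≈ 1.0935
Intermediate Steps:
Y(g) = g**2
a(G) = 2 + G
U = 122/49 (U = 122/((-7)**2) = 122/49 ≈ 2.4898)
n(r, M) = 0
(a(-26) + 49346)/(45105 + n(21, U)) = ((2 - 26) + 49346)/(45105 + 0) = (-24 + 49346)/45105 = 49322*(1/45105) = 49322/45105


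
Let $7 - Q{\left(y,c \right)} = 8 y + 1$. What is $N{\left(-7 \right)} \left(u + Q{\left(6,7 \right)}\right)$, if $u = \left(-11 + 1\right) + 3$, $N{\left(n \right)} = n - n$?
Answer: $0$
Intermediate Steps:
$Q{\left(y,c \right)} = 6 - 8 y$ ($Q{\left(y,c \right)} = 7 - \left(8 y + 1\right) = 7 - \left(1 + 8 y\right) = 6 - 8 y$)
$N{\left(n \right)} = 0$
$u = -7$ ($u = -10 + 3 = -7$)
$N{\left(-7 \right)} \left(u + Q{\left(6,7 \right)}\right) = 0 \left(-7 + \left(6 - 48\right)\right) = 0 \left(-7 - 42\right) = 0 \left(-49\right) = 0$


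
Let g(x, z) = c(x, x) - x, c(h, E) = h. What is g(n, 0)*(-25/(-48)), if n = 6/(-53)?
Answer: 0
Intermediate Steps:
n = -6/53 (n = 6*(-1/53) = -6/53 ≈ -0.11321)
g(x, z) = 0 (g(x, z) = x - x = 0)
g(n, 0)*(-25/(-48)) = 0*(-25/(-48)) = 0*(-25*(-1/48)) = 0*(25/48) = 0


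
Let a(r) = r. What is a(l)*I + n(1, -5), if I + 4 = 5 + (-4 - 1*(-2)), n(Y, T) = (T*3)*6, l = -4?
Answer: -86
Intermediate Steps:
n(Y, T) = 18*T (n(Y, T) = (3*T)*6 = 18*T)
I = -1 (I = -4 + (5 + (-4 - 1*(-2))) = -4 + (5 + (-4 + 2)) = -4 + (5 - 2) = -4 + 3 = -1)
a(l)*I + n(1, -5) = -4*(-1) + 18*(-5) = 4 - 90 = -86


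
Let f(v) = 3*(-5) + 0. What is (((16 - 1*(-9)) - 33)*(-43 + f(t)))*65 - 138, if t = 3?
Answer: 30022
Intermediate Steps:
f(v) = -15 (f(v) = -15 + 0 = -15)
(((16 - 1*(-9)) - 33)*(-43 + f(t)))*65 - 138 = (((16 - 1*(-9)) - 33)*(-43 - 15))*65 - 138 = (((16 + 9) - 33)*(-58))*65 - 138 = ((25 - 33)*(-58))*65 - 138 = -8*(-58)*65 - 138 = 464*65 - 138 = 30160 - 138 = 30022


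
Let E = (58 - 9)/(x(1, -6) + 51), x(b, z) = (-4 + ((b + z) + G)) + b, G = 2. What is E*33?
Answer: 539/15 ≈ 35.933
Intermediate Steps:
x(b, z) = -2 + z + 2*b (x(b, z) = (-4 + ((b + z) + 2)) + b = (-4 + (2 + b + z)) + b = (-2 + b + z) + b = -2 + z + 2*b)
E = 49/45 (E = (58 - 9)/((-2 - 6 + 2*1) + 51) = 49/((-2 - 6 + 2) + 51) = 49/(-6 + 51) = 49/45 ≈ 1.0889)
E*33 = (49/45)*33 = 539/15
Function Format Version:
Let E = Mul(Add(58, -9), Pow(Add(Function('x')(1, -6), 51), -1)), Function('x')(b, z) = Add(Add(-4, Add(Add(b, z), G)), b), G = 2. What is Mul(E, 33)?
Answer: Rational(539, 15) ≈ 35.933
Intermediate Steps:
Function('x')(b, z) = Add(-2, z, Mul(2, b)) (Function('x')(b, z) = Add(Add(-4, Add(Add(b, z), 2)), b) = Add(Add(-4, Add(2, b, z)), b) = Add(Add(-2, b, z), b) = Add(-2, z, Mul(2, b)))
E = Rational(49, 45) (E = Mul(Add(58, -9), Pow(Add(Add(-2, -6, Mul(2, 1)), 51), -1)) = Mul(49, Pow(Add(Add(-2, -6, 2), 51), -1)) = Mul(49, Pow(Add(-6, 51), -1)) = Mul(49, Pow(45, -1)) = Mul(49, Rational(1, 45)) = Rational(49, 45) ≈ 1.0889)
Mul(E, 33) = Mul(Rational(49, 45), 33) = Rational(539, 15)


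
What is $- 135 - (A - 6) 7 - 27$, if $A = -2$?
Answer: $-7587$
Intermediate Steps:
$- 135 - (A - 6) 7 - 27 = - 135 - (-2 - 6) 7 - 27 = - 135 \left(-1\right) \left(-8\right) 7 - 27 = - 135 \cdot 8 \cdot 7 - 27 = \left(-135\right) 56 - 27 = -7560 - 27 = -7587$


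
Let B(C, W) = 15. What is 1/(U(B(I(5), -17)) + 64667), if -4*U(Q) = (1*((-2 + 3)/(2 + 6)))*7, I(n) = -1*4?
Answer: 32/2069337 ≈ 1.5464e-5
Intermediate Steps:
I(n) = -4
U(Q) = -7/32 (U(Q) = -1*((-2 + 3)/(2 + 6))*7/4 = -1*(1/8)*7/4 = -7/32)
1/(U(B(I(5), -17)) + 64667) = 1/(-7/32 + 64667) = 1/(2069337/32) = 32/2069337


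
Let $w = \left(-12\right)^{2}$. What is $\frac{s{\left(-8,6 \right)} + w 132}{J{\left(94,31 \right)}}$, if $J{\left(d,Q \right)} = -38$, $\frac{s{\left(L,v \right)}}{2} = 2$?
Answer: $- \frac{9506}{19} \approx -500.32$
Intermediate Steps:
$s{\left(L,v \right)} = 4$ ($s{\left(L,v \right)} = 2 \cdot 2 = 4$)
$w = 144$
$\frac{s{\left(-8,6 \right)} + w 132}{J{\left(94,31 \right)}} = \frac{4 + 144 \cdot 132}{-38} = \left(4 + 19008\right) \left(- \frac{1}{38}\right) = 19012 \left(- \frac{1}{38}\right) = - \frac{9506}{19}$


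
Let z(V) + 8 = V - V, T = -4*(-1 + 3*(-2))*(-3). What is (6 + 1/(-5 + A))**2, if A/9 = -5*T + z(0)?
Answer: 493683961/13712209 ≈ 36.003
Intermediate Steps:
T = -84 (T = -4*(-1 - 6)*(-3) = -4*(-7)*(-3) = 28*(-3) = -84)
z(V) = -8 (z(V) = -8 + (V - V) = -8 + 0 = -8)
A = 3708 (A = 9*(-5*(-84) - 8) = 9*(420 - 8) = 9*412 = 3708)
(6 + 1/(-5 + A))**2 = (6 + 1/(-5 + 3708))**2 = (6 + 1/3703)**2 = (22219/3703)**2 = 493683961/13712209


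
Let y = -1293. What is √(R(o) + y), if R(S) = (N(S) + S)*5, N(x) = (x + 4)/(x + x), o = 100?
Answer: 4*I*√1235/5 ≈ 28.114*I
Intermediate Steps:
N(x) = (4 + x)/(2*x) (N(x) = (4 + x)/((2*x)) = (4 + x)*(1/(2*x)) = (4 + x)/(2*x))
R(S) = 5*S + 5*(4 + S)/(2*S) (R(S) = ((4 + S)/(2*S) + S)*5 = (S + (4 + S)/(2*S))*5 = 5*S + 5*(4 + S)/(2*S))
√(R(o) + y) = √((5/2 + 5*100 + 10/100) - 1293) = √((5/2 + 500 + 10*(1/100)) - 1293) = √((5/2 + 500 + ⅒) - 1293) = √(2513/5 - 1293) = √(-3952/5) = 4*I*√1235/5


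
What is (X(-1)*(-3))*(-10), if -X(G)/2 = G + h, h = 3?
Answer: -120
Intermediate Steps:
X(G) = -6 - 2*G (X(G) = -2*(G + 3) = -2*(3 + G) = -6 - 2*G)
(X(-1)*(-3))*(-10) = ((-6 - 2*(-1))*(-3))*(-10) = ((-6 + 2)*(-3))*(-10) = -4*(-3)*(-10) = 12*(-10) = -120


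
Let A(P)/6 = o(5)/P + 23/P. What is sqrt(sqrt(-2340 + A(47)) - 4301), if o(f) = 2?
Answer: sqrt(-9500909 + 47*I*sqrt(5162010))/47 ≈ 0.36854 + 65.583*I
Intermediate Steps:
A(P) = 150/P (A(P) = 6*(2/P + 23/P) = 6*(25/P) = 150/P)
sqrt(sqrt(-2340 + A(47)) - 4301) = sqrt(sqrt(-2340 + 150/47) - 4301) = sqrt(sqrt(-109830/47) - 4301) = sqrt(I*sqrt(5162010)/47 - 4301) = sqrt(-4301 + I*sqrt(5162010)/47)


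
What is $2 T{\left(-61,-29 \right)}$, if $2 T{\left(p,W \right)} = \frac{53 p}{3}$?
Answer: $- \frac{3233}{3} \approx -1077.7$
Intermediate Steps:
$T{\left(p,W \right)} = \frac{53 p}{6}$ ($T{\left(p,W \right)} = \frac{53 p \frac{1}{3}}{2} = \frac{\frac{53}{3} p}{2} = \frac{53 p}{6}$)
$2 T{\left(-61,-29 \right)} = 2 \cdot \frac{53}{6} \left(-61\right) = 2 \left(- \frac{3233}{6}\right) = - \frac{3233}{3}$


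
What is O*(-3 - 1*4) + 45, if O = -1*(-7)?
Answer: -4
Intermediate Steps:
O = 7
O*(-3 - 1*4) + 45 = 7*(-3 - 1*4) + 45 = 7*(-3 - 4) + 45 = 7*(-7) + 45 = -49 + 45 = -4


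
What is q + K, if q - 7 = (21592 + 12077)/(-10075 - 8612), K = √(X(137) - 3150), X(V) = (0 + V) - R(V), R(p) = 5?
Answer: 32380/6229 + I*√3018 ≈ 5.1983 + 54.936*I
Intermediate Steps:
X(V) = -5 + V (X(V) = (0 + V) - 1*5 = V - 5 = -5 + V)
K = I*√3018 (K = √((-5 + 137) - 3150) = √(132 - 3150) = √(-3018) = I*√3018 ≈ 54.936*I)
q = 32380/6229 (q = 7 + (21592 + 12077)/(-10075 - 8612) = 7 + 33669/(-18687) = 7 + 33669*(-1/18687) = 7 - 11223/6229 = 32380/6229 ≈ 5.1983)
q + K = 32380/6229 + I*√3018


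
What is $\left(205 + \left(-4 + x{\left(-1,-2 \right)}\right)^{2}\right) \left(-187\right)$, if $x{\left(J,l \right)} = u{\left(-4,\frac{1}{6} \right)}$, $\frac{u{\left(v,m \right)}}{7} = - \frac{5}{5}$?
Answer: $-60962$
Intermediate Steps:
$u{\left(v,m \right)} = -7$ ($u{\left(v,m \right)} = 7 \left(- \frac{5}{5}\right) = 7 \left(\left(-5\right) \frac{1}{5}\right) = 7 \left(-1\right) = -7$)
$x{\left(J,l \right)} = -7$
$\left(205 + \left(-4 + x{\left(-1,-2 \right)}\right)^{2}\right) \left(-187\right) = \left(205 + \left(-4 - 7\right)^{2}\right) \left(-187\right) = \left(205 + \left(-11\right)^{2}\right) \left(-187\right) = \left(205 + 121\right) \left(-187\right) = 326 \left(-187\right) = -60962$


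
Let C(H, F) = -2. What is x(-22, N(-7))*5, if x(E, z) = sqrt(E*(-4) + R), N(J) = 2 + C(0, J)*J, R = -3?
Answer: 5*sqrt(85) ≈ 46.098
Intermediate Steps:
N(J) = 2 - 2*J
x(E, z) = sqrt(-3 - 4*E) (x(E, z) = sqrt(E*(-4) - 3) = sqrt(-4*E - 3) = sqrt(-3 - 4*E))
x(-22, N(-7))*5 = sqrt(-3 - 4*(-22))*5 = sqrt(-3 + 88)*5 = sqrt(85)*5 = 5*sqrt(85)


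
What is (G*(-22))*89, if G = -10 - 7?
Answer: 33286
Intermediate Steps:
G = -17
(G*(-22))*89 = -17*(-22)*89 = 374*89 = 33286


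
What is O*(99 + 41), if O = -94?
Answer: -13160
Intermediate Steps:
O*(99 + 41) = -94*(99 + 41) = -94*140 = -13160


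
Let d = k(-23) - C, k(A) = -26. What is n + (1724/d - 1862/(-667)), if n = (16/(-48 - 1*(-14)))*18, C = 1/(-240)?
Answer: -299610518/4161413 ≈ -71.997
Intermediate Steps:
C = -1/240 ≈ -0.0041667
d = -6239/240 (d = -26 - 1*(-1/240) = -26 + 1/240 = -6239/240 ≈ -25.996)
n = -144/17 (n = (16/(-48 + 14))*18 = (16/(-34))*18 = (16*(-1/34))*18 = -8/17*18 = -144/17 ≈ -8.4706)
n + (1724/d - 1862/(-667)) = -144/17 + (1724/(-6239/240) - 1862/(-667)) = -144/17 + (1724*(-240/6239) - 1862*(-1/667)) = -144/17 + (-413760/6239 + 1862/667) = -144/17 - 264360902/4161413 = -299610518/4161413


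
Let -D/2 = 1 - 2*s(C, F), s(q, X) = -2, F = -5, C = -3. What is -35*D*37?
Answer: 12950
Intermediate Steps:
D = -10 (D = -2*(1 - 2*(-2)) = -2*(1 + 4) = -2*5 = -10)
-35*D*37 = -35*(-10)*37 = 350*37 = 12950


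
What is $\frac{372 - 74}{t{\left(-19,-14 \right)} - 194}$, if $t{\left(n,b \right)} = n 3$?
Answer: $- \frac{298}{251} \approx -1.1873$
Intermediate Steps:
$t{\left(n,b \right)} = 3 n$
$\frac{372 - 74}{t{\left(-19,-14 \right)} - 194} = \frac{372 - 74}{3 \left(-19\right) - 194} = \frac{298}{-57 - 194} = \frac{298}{-251} = 298 \left(- \frac{1}{251}\right) = - \frac{298}{251}$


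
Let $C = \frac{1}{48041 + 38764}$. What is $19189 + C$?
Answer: $\frac{1665701146}{86805} \approx 19189.0$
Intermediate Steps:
$C = \frac{1}{86805} \approx 1.152 \cdot 10^{-5}$
$19189 + C = 19189 + \frac{1}{86805} = \frac{1665701146}{86805}$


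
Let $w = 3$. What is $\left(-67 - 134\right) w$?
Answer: $-603$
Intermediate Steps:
$\left(-67 - 134\right) w = \left(-67 - 134\right) 3 = \left(-201\right) 3 = -603$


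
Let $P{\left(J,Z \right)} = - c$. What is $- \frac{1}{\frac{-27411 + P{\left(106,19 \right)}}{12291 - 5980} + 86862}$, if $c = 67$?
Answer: $- \frac{6311}{548158604} \approx -1.1513 \cdot 10^{-5}$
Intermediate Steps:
$P{\left(J,Z \right)} = -67$ ($P{\left(J,Z \right)} = \left(-1\right) 67 = -67$)
$- \frac{1}{\frac{-27411 + P{\left(106,19 \right)}}{12291 - 5980} + 86862} = - \frac{1}{\frac{-27411 - 67}{12291 - 5980} + 86862} = - \frac{1}{- \frac{27478}{6311} + 86862} = - \frac{1}{\frac{548158604}{6311}} = \left(-1\right) \frac{6311}{548158604} = - \frac{6311}{548158604}$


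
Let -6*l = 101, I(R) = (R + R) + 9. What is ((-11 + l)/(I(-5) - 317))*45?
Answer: 835/212 ≈ 3.9387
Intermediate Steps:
I(R) = 9 + 2*R (I(R) = 2*R + 9 = 9 + 2*R)
l = -101/6 (l = -⅙*101 = -101/6 ≈ -16.833)
((-11 + l)/(I(-5) - 317))*45 = ((-11 - 101/6)/((9 + 2*(-5)) - 317))*45 = -167/(6*((9 - 10) - 317))*45 = -167/(6*(-1 - 317))*45 = -167/6/(-318)*45 = -167/6*(-1/318)*45 = (167/1908)*45 = 835/212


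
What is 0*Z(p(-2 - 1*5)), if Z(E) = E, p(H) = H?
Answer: 0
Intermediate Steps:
0*Z(p(-2 - 1*5)) = 0*(-2 - 1*5) = 0*(-2 - 5) = 0*(-7) = 0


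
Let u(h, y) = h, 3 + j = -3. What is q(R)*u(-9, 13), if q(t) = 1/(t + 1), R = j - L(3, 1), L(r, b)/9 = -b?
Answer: -9/4 ≈ -2.2500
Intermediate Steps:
j = -6 (j = -3 - 3 = -6)
L(r, b) = -9*b (L(r, b) = 9*(-b) = -9*b)
R = 3 (R = -6 - (-9) = -6 - 1*(-9) = -6 + 9 = 3)
q(t) = 1/(1 + t)
q(R)*u(-9, 13) = -9/(1 + 3) = -9/4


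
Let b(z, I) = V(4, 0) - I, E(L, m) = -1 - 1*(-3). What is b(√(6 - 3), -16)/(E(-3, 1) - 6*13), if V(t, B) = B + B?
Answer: -4/19 ≈ -0.21053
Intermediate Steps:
E(L, m) = 2 (E(L, m) = -1 + 3 = 2)
V(t, B) = 2*B
b(z, I) = -I (b(z, I) = 2*0 - I = 0 - I = -I)
b(√(6 - 3), -16)/(E(-3, 1) - 6*13) = (-1*(-16))/(2 - 6*13) = 16/(2 - 78) = 16/(-76) = 16*(-1/76) = -4/19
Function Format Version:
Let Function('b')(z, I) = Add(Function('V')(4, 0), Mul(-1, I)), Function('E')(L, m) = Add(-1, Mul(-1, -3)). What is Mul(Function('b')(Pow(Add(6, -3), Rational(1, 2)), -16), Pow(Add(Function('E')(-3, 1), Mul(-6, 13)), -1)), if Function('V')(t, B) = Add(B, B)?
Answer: Rational(-4, 19) ≈ -0.21053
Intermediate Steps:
Function('E')(L, m) = 2 (Function('E')(L, m) = Add(-1, 3) = 2)
Function('V')(t, B) = Mul(2, B)
Function('b')(z, I) = Mul(-1, I) (Function('b')(z, I) = Add(Mul(2, 0), Mul(-1, I)) = Add(0, Mul(-1, I)) = Mul(-1, I))
Mul(Function('b')(Pow(Add(6, -3), Rational(1, 2)), -16), Pow(Add(Function('E')(-3, 1), Mul(-6, 13)), -1)) = Mul(Mul(-1, -16), Pow(Add(2, Mul(-6, 13)), -1)) = Mul(16, Pow(Add(2, -78), -1)) = Mul(16, Pow(-76, -1)) = Mul(16, Rational(-1, 76)) = Rational(-4, 19)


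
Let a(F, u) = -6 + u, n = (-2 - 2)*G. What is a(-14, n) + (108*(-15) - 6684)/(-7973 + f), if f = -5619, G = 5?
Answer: -43136/1699 ≈ -25.389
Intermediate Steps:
n = -20 (n = (-2 - 2)*5 = -4*5 = -20)
a(-14, n) + (108*(-15) - 6684)/(-7973 + f) = (-6 - 20) + (108*(-15) - 6684)/(-7973 - 5619) = -26 + (-1620 - 6684)/(-13592) = -26 - 8304*(-1/13592) = -26 + 1038/1699 = -43136/1699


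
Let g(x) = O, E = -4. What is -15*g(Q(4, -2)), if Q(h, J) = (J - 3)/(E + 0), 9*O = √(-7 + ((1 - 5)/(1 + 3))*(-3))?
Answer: -10*I/3 ≈ -3.3333*I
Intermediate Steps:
O = 2*I/9 (O = √(-7 + ((1 - 5)/(1 + 3))*(-3))/9 = √(-7 - 4/4*(-3))/9 = √(-7 - 4*¼*(-3))/9 = √(-7 - 1*(-3))/9 = √(-7 + 3)/9 = √(-4)/9 = (2*I)/9 = 2*I/9 ≈ 0.22222*I)
Q(h, J) = ¾ - J/4 (Q(h, J) = (J - 3)/(-4 + 0) = (-3 + J)/(-4) = (-3 + J)*(-¼) = ¾ - J/4)
g(x) = 2*I/9
-15*g(Q(4, -2)) = -10*I/3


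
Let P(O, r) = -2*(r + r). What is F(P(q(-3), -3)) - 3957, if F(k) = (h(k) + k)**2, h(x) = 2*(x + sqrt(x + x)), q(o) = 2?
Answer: -2565 + 288*sqrt(6) ≈ -1859.5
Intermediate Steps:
P(O, r) = -4*r
h(x) = 2*x + 2*sqrt(2)*sqrt(x) (h(x) = 2*(x + sqrt(2*x)) = 2*(x + sqrt(2)*sqrt(x)) = 2*x + 2*sqrt(2)*sqrt(x))
F(k) = (3*k + 2*sqrt(2)*sqrt(k))**2 (F(k) = ((2*k + 2*sqrt(2)*sqrt(k)) + k)**2 = (3*k + 2*sqrt(2)*sqrt(k))**2)
F(P(q(-3), -3)) - 3957 = (3*(-4*(-3)) + 2*sqrt(2)*sqrt(-4*(-3)))**2 - 3957 = (3*12 + 2*sqrt(2)*sqrt(12))**2 - 3957 = (36 + 2*sqrt(2)*(2*sqrt(3)))**2 - 3957 = (36 + 4*sqrt(6))**2 - 3957 = -3957 + (36 + 4*sqrt(6))**2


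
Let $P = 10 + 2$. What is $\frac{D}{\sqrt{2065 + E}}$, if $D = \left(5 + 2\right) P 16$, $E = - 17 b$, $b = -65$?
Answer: $\frac{672 \sqrt{3170}}{1585} \approx 23.871$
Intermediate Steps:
$E = 1105$ ($E = \left(-17\right) \left(-65\right) = 1105$)
$P = 12$
$D = 1344$ ($D = \left(5 + 2\right) 12 \cdot 16 = 7 \cdot 12 \cdot 16 = 84 \cdot 16 = 1344$)
$\frac{D}{\sqrt{2065 + E}} = \frac{1344}{\sqrt{2065 + 1105}} = \frac{1344}{\sqrt{3170}} = 1344 \frac{\sqrt{3170}}{3170} = \frac{672 \sqrt{3170}}{1585}$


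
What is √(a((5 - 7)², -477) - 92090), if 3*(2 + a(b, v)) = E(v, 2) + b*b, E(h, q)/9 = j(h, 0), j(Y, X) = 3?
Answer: I*√828699/3 ≈ 303.44*I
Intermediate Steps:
E(h, q) = 27 (E(h, q) = 9*3 = 27)
a(b, v) = 7 + b²/3 (a(b, v) = -2 + (27 + b*b)/3 = -2 + (27 + b²)/3 = -2 + (9 + b²/3) = 7 + b²/3)
√(a((5 - 7)², -477) - 92090) = √((7 + ((5 - 7)²)²/3) - 92090) = √((7 + ((-2)²)²/3) - 92090) = √((7 + (⅓)*4²) - 92090) = √((7 + (⅓)*16) - 92090) = √((7 + 16/3) - 92090) = √(37/3 - 92090) = √(-276233/3) = I*√828699/3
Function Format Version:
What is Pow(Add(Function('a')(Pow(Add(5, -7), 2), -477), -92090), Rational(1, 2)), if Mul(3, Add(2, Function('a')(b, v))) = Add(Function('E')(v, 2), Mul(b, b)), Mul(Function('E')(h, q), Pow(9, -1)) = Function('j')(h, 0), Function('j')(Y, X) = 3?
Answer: Mul(Rational(1, 3), I, Pow(828699, Rational(1, 2))) ≈ Mul(303.44, I)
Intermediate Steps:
Function('E')(h, q) = 27 (Function('E')(h, q) = Mul(9, 3) = 27)
Function('a')(b, v) = Add(7, Mul(Rational(1, 3), Pow(b, 2))) (Function('a')(b, v) = Add(-2, Mul(Rational(1, 3), Add(27, Mul(b, b)))) = Add(-2, Mul(Rational(1, 3), Add(27, Pow(b, 2)))) = Add(-2, Add(9, Mul(Rational(1, 3), Pow(b, 2)))) = Add(7, Mul(Rational(1, 3), Pow(b, 2))))
Pow(Add(Function('a')(Pow(Add(5, -7), 2), -477), -92090), Rational(1, 2)) = Pow(Add(Add(7, Mul(Rational(1, 3), Pow(Pow(Add(5, -7), 2), 2))), -92090), Rational(1, 2)) = Pow(Add(Add(7, Mul(Rational(1, 3), Pow(Pow(-2, 2), 2))), -92090), Rational(1, 2)) = Pow(Add(Add(7, Mul(Rational(1, 3), Pow(4, 2))), -92090), Rational(1, 2)) = Pow(Add(Add(7, Mul(Rational(1, 3), 16)), -92090), Rational(1, 2)) = Pow(Add(Add(7, Rational(16, 3)), -92090), Rational(1, 2)) = Pow(Add(Rational(37, 3), -92090), Rational(1, 2)) = Pow(Rational(-276233, 3), Rational(1, 2)) = Mul(Rational(1, 3), I, Pow(828699, Rational(1, 2)))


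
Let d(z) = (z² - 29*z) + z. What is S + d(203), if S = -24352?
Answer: 11173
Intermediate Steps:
d(z) = z² - 28*z
S + d(203) = -24352 + 203*(-28 + 203) = -24352 + 203*175 = -24352 + 35525 = 11173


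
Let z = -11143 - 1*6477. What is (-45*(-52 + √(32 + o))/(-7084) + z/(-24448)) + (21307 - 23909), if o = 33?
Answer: -28160738169/10824352 + 45*√65/7084 ≈ -2601.6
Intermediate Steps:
z = -17620 (z = -11143 - 6477 = -17620)
(-45*(-52 + √(32 + o))/(-7084) + z/(-24448)) + (21307 - 23909) = (-45*(-52 + √(32 + 33))/(-7084) - 17620/(-24448)) + (21307 - 23909) = (-45*(-52 + √65)*(-1/7084) - 17620*(-1/24448)) - 2602 = ((2340 - 45*√65)*(-1/7084) + 4405/6112) - 2602 = ((-585/1771 + 45*√65/7084) + 4405/6112) - 2602 = (4225735/10824352 + 45*√65/7084) - 2602 = -28160738169/10824352 + 45*√65/7084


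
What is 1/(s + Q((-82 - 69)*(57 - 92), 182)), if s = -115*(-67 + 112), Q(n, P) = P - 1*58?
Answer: -1/5051 ≈ -0.00019798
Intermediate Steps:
Q(n, P) = -58 + P (Q(n, P) = P - 58 = -58 + P)
s = -5175 (s = -115*45 = -5175)
1/(s + Q((-82 - 69)*(57 - 92), 182)) = 1/(-5175 + (-58 + 182)) = 1/(-5175 + 124) = 1/(-5051) = -1/5051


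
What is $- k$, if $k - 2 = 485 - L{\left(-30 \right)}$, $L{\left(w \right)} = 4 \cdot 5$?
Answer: $-467$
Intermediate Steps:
$L{\left(w \right)} = 20$
$k = 467$ ($k = 2 + \left(485 - 20\right) = 2 + 465 = 467$)
$- k = \left(-1\right) 467 = -467$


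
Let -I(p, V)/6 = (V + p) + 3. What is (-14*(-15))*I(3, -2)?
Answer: -5040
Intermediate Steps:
I(p, V) = -18 - 6*V - 6*p (I(p, V) = -6*((V + p) + 3) = -6*(3 + V + p) = -18 - 6*V - 6*p)
(-14*(-15))*I(3, -2) = (-14*(-15))*(-18 - 6*(-2) - 6*3) = 210*(-18 + 12 - 18) = 210*(-24) = -5040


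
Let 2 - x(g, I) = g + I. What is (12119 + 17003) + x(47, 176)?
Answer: 28901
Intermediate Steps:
x(g, I) = 2 - I - g (x(g, I) = 2 - (g + I) = 2 - (I + g) = 2 + (-I - g) = 2 - I - g)
(12119 + 17003) + x(47, 176) = (12119 + 17003) + (2 - 1*176 - 1*47) = 29122 + (2 - 176 - 47) = 29122 - 221 = 28901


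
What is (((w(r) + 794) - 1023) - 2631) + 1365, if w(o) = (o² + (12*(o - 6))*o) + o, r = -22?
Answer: 6359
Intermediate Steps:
w(o) = o + o² + o*(-72 + 12*o) (w(o) = (o² + (12*(-6 + o))*o) + o = (o² + (-72 + 12*o)*o) + o = (o² + o*(-72 + 12*o)) + o = o + o² + o*(-72 + 12*o))
(((w(r) + 794) - 1023) - 2631) + 1365 = (((-22*(-71 + 13*(-22)) + 794) - 1023) - 2631) + 1365 = (((-22*(-71 - 286) + 794) - 1023) - 2631) + 1365 = (((-22*(-357) + 794) - 1023) - 2631) + 1365 = (((7854 + 794) - 1023) - 2631) + 1365 = ((8648 - 1023) - 2631) + 1365 = (7625 - 2631) + 1365 = 4994 + 1365 = 6359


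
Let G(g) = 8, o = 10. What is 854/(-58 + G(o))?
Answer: -427/25 ≈ -17.080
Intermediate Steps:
854/(-58 + G(o)) = 854/(-58 + 8) = 854/(-50) = 854*(-1/50) = -427/25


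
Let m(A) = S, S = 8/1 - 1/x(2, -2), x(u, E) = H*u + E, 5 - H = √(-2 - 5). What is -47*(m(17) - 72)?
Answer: 69278/23 + 47*I*√7/46 ≈ 3012.1 + 2.7033*I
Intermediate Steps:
H = 5 - I*√7 (H = 5 - √(-2 - 5) = 5 - √(-7) = 5 - I*√7 ≈ 5.0 - 2.6458*I)
x(u, E) = E + u*(5 - I*√7) (x(u, E) = (5 - I*√7)*u + E = u*(5 - I*√7) + E = E + u*(5 - I*√7))
S = 8 - 1/(8 - 2*I*√7) (S = 8/1 - 1/(-2 + 2*(5 - I*√7)) = 8*1 - 1/(-2 + (10 - 2*I*√7)) = 8 - 1/(8 - 2*I*√7) ≈ 7.913 - 0.057516*I)
m(A) = 182/23 - I*√7/46
-47*(m(17) - 72) = -47*((182/23 - I*√7/46) - 72) = -47*(-1474/23 - I*√7/46) = 69278/23 + 47*I*√7/46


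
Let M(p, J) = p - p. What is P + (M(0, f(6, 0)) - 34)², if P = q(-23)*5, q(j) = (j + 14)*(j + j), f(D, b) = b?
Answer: 3226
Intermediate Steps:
q(j) = 2*j*(14 + j) (q(j) = (14 + j)*(2*j) = 2*j*(14 + j))
M(p, J) = 0
P = 2070 (P = (2*(-23)*(14 - 23))*5 = (2*(-23)*(-9))*5 = 414*5 = 2070)
P + (M(0, f(6, 0)) - 34)² = 2070 + (0 - 34)² = 2070 + (-34)² = 2070 + 1156 = 3226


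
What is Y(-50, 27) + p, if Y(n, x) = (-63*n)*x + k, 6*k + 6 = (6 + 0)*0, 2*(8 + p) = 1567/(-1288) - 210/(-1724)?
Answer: 94416672739/1110256 ≈ 85041.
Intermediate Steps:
p = -9489805/1110256 (p = -8 + (1567/(-1288) - 210/(-1724))/2 = -8 + (1567*(-1/1288) - 210*(-1/1724))/2 = -8 + (-1567/1288 + 105/862)/2 = -8 + (½)*(-607757/555128) = -8 - 607757/1110256 = -9489805/1110256 ≈ -8.5474)
k = -1 (k = -1 + ((6 + 0)*0)/6 = -1 + (6*0)/6 = -1 + (⅙)*0 = -1 + 0 = -1)
Y(n, x) = -1 - 63*n*x (Y(n, x) = (-63*n)*x - 1 = -63*n*x - 1 = -1 - 63*n*x)
Y(-50, 27) + p = (-1 - 63*(-50)*27) - 9489805/1110256 = (-1 + 85050) - 9489805/1110256 = 85049 - 9489805/1110256 = 94416672739/1110256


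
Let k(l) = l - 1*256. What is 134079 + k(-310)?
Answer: 133513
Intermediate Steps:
k(l) = -256 + l (k(l) = l - 256 = -256 + l)
134079 + k(-310) = 134079 + (-256 - 310) = 134079 - 566 = 133513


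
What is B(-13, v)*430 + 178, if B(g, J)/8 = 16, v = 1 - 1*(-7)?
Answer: 55218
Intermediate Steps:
v = 8 (v = 1 + 7 = 8)
B(g, J) = 128 (B(g, J) = 8*16 = 128)
B(-13, v)*430 + 178 = 128*430 + 178 = 55040 + 178 = 55218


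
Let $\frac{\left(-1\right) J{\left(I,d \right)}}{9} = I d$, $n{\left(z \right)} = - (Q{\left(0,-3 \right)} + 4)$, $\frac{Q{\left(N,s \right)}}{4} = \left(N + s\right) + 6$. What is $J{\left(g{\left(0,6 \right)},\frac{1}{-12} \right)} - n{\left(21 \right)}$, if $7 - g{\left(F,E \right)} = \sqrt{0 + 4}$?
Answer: $\frac{79}{4} \approx 19.75$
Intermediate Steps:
$g{\left(F,E \right)} = 5$ ($g{\left(F,E \right)} = 7 - \sqrt{0 + 4} = 7 - \sqrt{4} = 7 - 2 = 5$)
$Q{\left(N,s \right)} = 24 + 4 N + 4 s$ ($Q{\left(N,s \right)} = 4 \left(\left(N + s\right) + 6\right) = 4 \left(6 + N + s\right) = 24 + 4 N + 4 s$)
$n{\left(z \right)} = -16$ ($n{\left(z \right)} = - (\left(24 + 4 \cdot 0 + 4 \left(-3\right)\right) + 4) = - (\left(24 + 0 - 12\right) + 4) = - (12 + 4) = \left(-1\right) 16 = -16$)
$J{\left(I,d \right)} = - 9 I d$
$J{\left(g{\left(0,6 \right)},\frac{1}{-12} \right)} - n{\left(21 \right)} = \left(-9\right) 5 \frac{1}{-12} - -16 = \left(-9\right) 5 \left(- \frac{1}{12}\right) + 16 = \frac{15}{4} + 16 = \frac{79}{4}$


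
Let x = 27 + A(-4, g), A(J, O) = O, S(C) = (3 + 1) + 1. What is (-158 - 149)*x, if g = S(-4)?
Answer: -9824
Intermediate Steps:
S(C) = 5 (S(C) = 4 + 1 = 5)
g = 5
x = 32 (x = 27 + 5 = 32)
(-158 - 149)*x = (-158 - 149)*32 = -307*32 = -9824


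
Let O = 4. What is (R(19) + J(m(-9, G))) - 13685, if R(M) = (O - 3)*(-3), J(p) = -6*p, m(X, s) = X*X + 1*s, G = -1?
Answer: -14168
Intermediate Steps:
m(X, s) = s + X**2 (m(X, s) = X**2 + s = s + X**2)
R(M) = -3 (R(M) = (4 - 3)*(-3) = 1*(-3) = -3)
(R(19) + J(m(-9, G))) - 13685 = (-3 - 6*(-1 + (-9)**2)) - 13685 = (-3 - 6*(-1 + 81)) - 13685 = (-3 - 6*80) - 13685 = (-3 - 480) - 13685 = -483 - 13685 = -14168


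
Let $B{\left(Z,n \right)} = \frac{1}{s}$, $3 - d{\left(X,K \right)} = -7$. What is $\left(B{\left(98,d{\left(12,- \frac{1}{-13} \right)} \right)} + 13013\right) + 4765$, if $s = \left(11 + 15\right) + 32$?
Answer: $\frac{1031125}{58} \approx 17778.0$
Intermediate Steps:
$d{\left(X,K \right)} = 10$ ($d{\left(X,K \right)} = 3 - -7 = 3 + 7 = 10$)
$s = 58$ ($s = 26 + 32 = 58$)
$B{\left(Z,n \right)} = \frac{1}{58}$
$\left(B{\left(98,d{\left(12,- \frac{1}{-13} \right)} \right)} + 13013\right) + 4765 = \left(\frac{1}{58} + 13013\right) + 4765 = \frac{754755}{58} + 4765 = \frac{1031125}{58}$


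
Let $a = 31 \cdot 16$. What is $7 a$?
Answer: $3472$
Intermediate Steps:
$a = 496$
$7 a = 7 \cdot 496 = 3472$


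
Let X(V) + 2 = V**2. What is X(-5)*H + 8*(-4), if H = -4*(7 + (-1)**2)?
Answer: -768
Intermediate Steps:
H = -32 (H = -4*(7 + 1) = -4*8 = -32)
X(V) = -2 + V**2
X(-5)*H + 8*(-4) = (-2 + (-5)**2)*(-32) + 8*(-4) = (-2 + 25)*(-32) - 32 = 23*(-32) - 32 = -736 - 32 = -768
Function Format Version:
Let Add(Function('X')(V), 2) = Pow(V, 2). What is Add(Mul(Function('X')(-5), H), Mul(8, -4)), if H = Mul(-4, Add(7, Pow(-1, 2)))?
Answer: -768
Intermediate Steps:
H = -32 (H = Mul(-4, Add(7, 1)) = Mul(-4, 8) = -32)
Function('X')(V) = Add(-2, Pow(V, 2))
Add(Mul(Function('X')(-5), H), Mul(8, -4)) = Add(Mul(Add(-2, Pow(-5, 2)), -32), Mul(8, -4)) = Add(Mul(Add(-2, 25), -32), -32) = Add(Mul(23, -32), -32) = Add(-736, -32) = -768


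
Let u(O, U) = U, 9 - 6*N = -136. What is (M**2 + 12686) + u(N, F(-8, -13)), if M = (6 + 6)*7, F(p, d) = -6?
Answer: 19736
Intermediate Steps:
N = 145/6 (N = 3/2 - 1/6*(-136) = 3/2 + 68/3 = 145/6 ≈ 24.167)
M = 84 (M = 12*7 = 84)
(M**2 + 12686) + u(N, F(-8, -13)) = (84**2 + 12686) - 6 = (7056 + 12686) - 6 = 19742 - 6 = 19736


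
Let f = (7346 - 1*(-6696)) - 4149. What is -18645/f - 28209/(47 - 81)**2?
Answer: -300625257/11436308 ≈ -26.287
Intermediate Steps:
f = 9893 (f = (7346 + 6696) - 4149 = 14042 - 4149 = 9893)
-18645/f - 28209/(47 - 81)**2 = -18645/9893 - 28209/(47 - 81)**2 = -18645*1/9893 - 28209/((-34)**2) = -18645/9893 - 28209/1156 = -300625257/11436308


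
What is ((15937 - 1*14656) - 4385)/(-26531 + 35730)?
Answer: -3104/9199 ≈ -0.33743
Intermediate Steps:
((15937 - 1*14656) - 4385)/(-26531 + 35730) = ((15937 - 14656) - 4385)/9199 = (1281 - 4385)*(1/9199) = -3104*1/9199 = -3104/9199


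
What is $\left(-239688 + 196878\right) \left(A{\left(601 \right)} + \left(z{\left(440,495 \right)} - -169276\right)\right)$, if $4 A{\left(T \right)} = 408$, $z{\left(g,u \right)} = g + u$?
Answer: $-7291099530$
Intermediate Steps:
$A{\left(T \right)} = 102$ ($A{\left(T \right)} = \frac{1}{4} \cdot 408 = 102$)
$\left(-239688 + 196878\right) \left(A{\left(601 \right)} + \left(z{\left(440,495 \right)} - -169276\right)\right) = \left(-239688 + 196878\right) \left(102 + \left(\left(440 + 495\right) - -169276\right)\right) = - 42810 \left(102 + \left(935 + 169276\right)\right) = - 42810 \left(102 + 170211\right) = \left(-42810\right) 170313 = -7291099530$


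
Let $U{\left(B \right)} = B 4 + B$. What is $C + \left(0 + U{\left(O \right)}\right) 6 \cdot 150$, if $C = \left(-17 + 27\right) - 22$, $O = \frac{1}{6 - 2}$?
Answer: $1113$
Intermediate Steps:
$O = \frac{1}{4} \approx 0.25$
$C = -12$ ($C = 10 - 22 = -12$)
$U{\left(B \right)} = 5 B$ ($U{\left(B \right)} = 4 B + B = 5 B$)
$C + \left(0 + U{\left(O \right)}\right) 6 \cdot 150 = -12 + \left(0 + 5 \cdot \frac{1}{4}\right) 6 \cdot 150 = -12 + \left(0 + \frac{5}{4}\right) 6 \cdot 150 = -12 + \frac{5}{4} \cdot 6 \cdot 150 = -12 + \frac{15}{2} \cdot 150 = -12 + 1125 = 1113$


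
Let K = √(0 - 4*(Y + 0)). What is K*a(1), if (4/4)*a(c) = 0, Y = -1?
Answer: 0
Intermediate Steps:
a(c) = 0
K = 2 (K = √(0 - 4*(-1 + 0)) = √(0 - (-4)) = √(0 - 4*(-1)) = √(0 + 4) = √4 = 2)
K*a(1) = 2*0 = 0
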